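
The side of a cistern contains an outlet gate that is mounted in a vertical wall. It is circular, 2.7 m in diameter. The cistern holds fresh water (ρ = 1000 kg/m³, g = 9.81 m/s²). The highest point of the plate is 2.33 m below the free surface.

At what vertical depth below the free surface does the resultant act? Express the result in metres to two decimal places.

γ = ρg = 1000 × 9.81 = 9810 N/m³ = 9.81 kN/m³.
The centroid is at the centre, 1.35 m below the top of the plate, so the centroid depth is h_c = 2.33 + 1.35 = 3.68 m.
A = π(1.35)² = 5.72555 m².
Resultant F = γ·h_c·A = 9.81 × 3.68 × 5.72555 = 206.697 kN.
I_c = πr⁴/4 = π × 1.35⁴/4 = 2.6087 m⁴.
Centre of pressure: y_p = y_c + I_c/(y_c·A) = 3.68 + 2.6087/(3.68 × 5.72555) = 3.68 + 0.123811 = 3.80381 m along the plane.

h_p = 3.80 m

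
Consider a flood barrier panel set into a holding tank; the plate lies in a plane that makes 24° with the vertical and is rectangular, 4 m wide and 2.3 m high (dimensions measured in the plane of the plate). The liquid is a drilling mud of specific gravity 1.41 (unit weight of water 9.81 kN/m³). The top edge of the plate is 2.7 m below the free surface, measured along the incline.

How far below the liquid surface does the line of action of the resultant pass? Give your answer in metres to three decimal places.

h_p = 3.622 m

γ = 1.41 × 9.81 = 13.8321 kN/m³.
The plate makes 24° with the vertical, i.e. θ = 90° − 24° = 66° to the horizontal. Measuring y along the incline from the free-surface line, vertical depth h = y·sinθ with sinθ = 0.913545.
The centroid lies 2.3/2 = 1.15 m below the top edge, so y_c = 2.7 + 1.15 = 3.85 m and h_c = 3.85 × 0.913545 = 3.51715 m.
A = 4 × 2.3 = 9.2 m².
Resultant F = γ·h_c·A = 13.8321 × 3.51715 × 9.2 = 447.576 kN.
I_c = b·h³/12 = 4 × 2.3³/12 = 4.05567 m⁴.
Centre of pressure: y_p = y_c + I_c/(y_c·A) = 3.85 + 4.05567/(3.85 × 9.2) = 3.85 + 0.114502 = 3.9645 m along the plane.
Vertically, h_p = y_p·sinθ = 3.9645 × 0.913545 = 3.62175 m.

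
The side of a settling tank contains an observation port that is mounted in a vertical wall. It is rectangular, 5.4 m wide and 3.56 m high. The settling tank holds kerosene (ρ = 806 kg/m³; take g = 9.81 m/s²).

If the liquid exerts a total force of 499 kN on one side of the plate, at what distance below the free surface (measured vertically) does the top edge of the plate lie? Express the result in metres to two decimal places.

γ = ρg = 806 × 9.81 / 1000 = 7.90686 kN/m³.
A = 5.4 × 3.56 = 19.224 m².
From F = γ·h_c·A, the centroid depth is h_c = 499/(7.90686 × 19.224) = 3.28286 m.
The centroid lies 3.56/2 = 1.78 m below the top edge, so the top edge sits at h_top = 3.28286 − 1.78 = 1.50286 m below the surface.

d_top ≈ 1.50 m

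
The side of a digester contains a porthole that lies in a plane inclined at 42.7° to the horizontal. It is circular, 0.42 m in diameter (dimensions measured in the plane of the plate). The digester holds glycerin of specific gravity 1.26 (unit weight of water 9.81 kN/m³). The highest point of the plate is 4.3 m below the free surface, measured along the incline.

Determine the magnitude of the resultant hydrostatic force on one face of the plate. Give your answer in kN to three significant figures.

F ≈ 5.24 kN

γ = 1.26 × 9.81 = 12.3606 kN/m³.
Let θ = 42.7° be the plate's angle to the horizontal; measure y along the incline from where the plane meets the free surface. Vertical depth h = y·sinθ with sinθ = 0.678160.
The centroid is at the centre, 0.21 m below the top of the plate, so y_c = 4.3 + 0.21 = 4.51 m and h_c = 4.51 × 0.678160 = 3.0585 m.
A = π(0.21)² = 0.138544 m².
Resultant F = γ·h_c·A = 12.3606 × 3.0585 × 0.138544 = 5.23764 kN.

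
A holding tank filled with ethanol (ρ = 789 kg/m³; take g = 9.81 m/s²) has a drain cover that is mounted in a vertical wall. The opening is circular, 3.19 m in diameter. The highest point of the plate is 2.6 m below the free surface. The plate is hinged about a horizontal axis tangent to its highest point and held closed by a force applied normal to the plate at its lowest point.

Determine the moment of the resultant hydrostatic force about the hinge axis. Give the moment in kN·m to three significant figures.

M ≈ 453 kN·m

γ = ρg = 789 × 9.81 / 1000 = 7.74009 kN/m³.
The centroid is at the centre, 1.595 m below the top of the plate, so the centroid depth is h_c = 2.6 + 1.595 = 4.195 m.
A = π(1.595)² = 7.99229 m².
Resultant F = γ·h_c·A = 7.74009 × 4.195 × 7.99229 = 259.507 kN.
I_c = πr⁴/4 = π × 1.595⁴/4 = 5.08315 m⁴.
Centre of pressure: y_p = y_c + I_c/(y_c·A) = 4.195 + 5.08315/(4.195 × 7.99229) = 4.195 + 0.151611 = 4.34661 m along the plane.
The resultant acts 1.595 + 0.151611 = 1.74661 m (along the plate) below the hinge at the top edge, so the moment about the hinge is M = F × 1.74661 = 259.507 × 1.74661 = 453.258 kN·m.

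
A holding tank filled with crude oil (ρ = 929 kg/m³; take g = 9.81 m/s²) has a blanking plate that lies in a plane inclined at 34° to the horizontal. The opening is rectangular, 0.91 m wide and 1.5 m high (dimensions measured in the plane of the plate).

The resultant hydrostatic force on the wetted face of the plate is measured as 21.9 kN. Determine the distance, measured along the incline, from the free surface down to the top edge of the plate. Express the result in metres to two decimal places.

γ = ρg = 929 × 9.81 / 1000 = 9.11349 kN/m³.
A = 0.91 × 1.5 = 1.365 m².
From F = γ·h_c·A, the centroid depth is h_c = 21.9/(9.11349 × 1.365) = 1.76046 m.
Let θ = 34° be the plate's angle to the horizontal; measure y along the incline from where the plane meets the free surface. Vertical depth h = y·sinθ with sinθ = 0.559193.
Along the incline, y_c = h_c/sinθ = 1.76046/0.559193 = 3.14822 m.
The centroid lies 1.5/2 = 0.75 m below the top edge, so the top edge sits at y_top = 3.14822 − 0.75 = 2.39822 m along the incline.

y_top ≈ 2.40 m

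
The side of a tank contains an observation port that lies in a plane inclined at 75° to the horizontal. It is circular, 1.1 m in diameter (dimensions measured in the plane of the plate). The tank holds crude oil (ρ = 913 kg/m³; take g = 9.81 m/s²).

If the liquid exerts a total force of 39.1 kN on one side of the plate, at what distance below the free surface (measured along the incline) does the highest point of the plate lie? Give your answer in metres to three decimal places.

γ = ρg = 913 × 9.81 / 1000 = 8.95653 kN/m³.
A = π(0.55)² = 0.950332 m².
From F = γ·h_c·A, the centroid depth is h_c = 39.1/(8.95653 × 0.950332) = 4.59369 m.
Let θ = 75° be the plate's angle to the horizontal; measure y along the incline from where the plane meets the free surface. Vertical depth h = y·sinθ with sinθ = 0.965926.
Along the incline, y_c = h_c/sinθ = 4.59369/0.965926 = 4.75574 m.
The centroid is at the centre, 0.55 m below the top of the plate, so the highest point sits at y_top = 4.75574 − 0.55 = 4.20574 m along the incline.

y_top ≈ 4.206 m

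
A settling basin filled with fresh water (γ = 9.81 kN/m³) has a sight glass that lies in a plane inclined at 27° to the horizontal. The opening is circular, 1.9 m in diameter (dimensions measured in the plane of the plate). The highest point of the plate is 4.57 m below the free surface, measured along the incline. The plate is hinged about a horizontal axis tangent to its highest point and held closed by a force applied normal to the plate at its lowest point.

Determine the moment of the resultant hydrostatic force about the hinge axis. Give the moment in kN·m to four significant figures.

M ≈ 69.07 kN·m

γ = 9.81 kN/m³.
Let θ = 27° be the plate's angle to the horizontal; measure y along the incline from where the plane meets the free surface. Vertical depth h = y·sinθ with sinθ = 0.453990.
The centroid is at the centre, 0.95 m below the top of the plate, so y_c = 4.57 + 0.95 = 5.52 m and h_c = 5.52 × 0.453990 = 2.50602 m.
A = π(0.95)² = 2.83529 m².
Resultant F = γ·h_c·A = 9.81 × 2.50602 × 2.83529 = 69.7029 kN.
I_c = πr⁴/4 = π × 0.95⁴/4 = 0.639712 m⁴.
Centre of pressure: y_p = y_c + I_c/(y_c·A) = 5.52 + 0.639712/(5.52 × 2.83529) = 5.52 + 0.0408741 = 5.56087 m along the plane.
The resultant acts 0.95 + 0.0408741 = 0.990874 m (along the plate) below the hinge at the top edge, so the moment about the hinge is M = F × 0.990874 = 69.7029 × 0.990874 = 69.0668 kN·m.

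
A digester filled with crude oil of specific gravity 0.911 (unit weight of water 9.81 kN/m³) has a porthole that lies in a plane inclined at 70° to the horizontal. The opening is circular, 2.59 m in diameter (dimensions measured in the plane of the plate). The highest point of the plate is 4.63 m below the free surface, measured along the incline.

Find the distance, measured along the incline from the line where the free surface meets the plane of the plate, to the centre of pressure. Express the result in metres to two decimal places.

γ = 0.911 × 9.81 = 8.93691 kN/m³.
Let θ = 70° be the plate's angle to the horizontal; measure y along the incline from where the plane meets the free surface. Vertical depth h = y·sinθ with sinθ = 0.939693.
The centroid is at the centre, 1.295 m below the top of the plate, so y_c = 4.63 + 1.295 = 5.925 m and h_c = 5.925 × 0.939693 = 5.56768 m.
A = π(1.295)² = 5.26853 m².
Resultant F = γ·h_c·A = 8.93691 × 5.56768 × 5.26853 = 262.151 kN.
I_c = πr⁴/4 = π × 1.295⁴/4 = 2.20886 m⁴.
Centre of pressure: y_p = y_c + I_c/(y_c·A) = 5.925 + 2.20886/(5.925 × 5.26853) = 5.925 + 0.0707604 = 5.99576 m along the plane.

y_p = 6.00 m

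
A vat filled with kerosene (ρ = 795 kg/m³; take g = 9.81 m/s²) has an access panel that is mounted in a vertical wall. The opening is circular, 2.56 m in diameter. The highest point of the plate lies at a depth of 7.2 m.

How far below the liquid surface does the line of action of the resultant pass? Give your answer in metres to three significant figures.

γ = ρg = 795 × 9.81 / 1000 = 7.79895 kN/m³.
The centroid is at the centre, 1.28 m below the top of the plate, so the centroid depth is h_c = 7.2 + 1.28 = 8.48 m.
A = π(1.28)² = 5.14719 m².
Resultant F = γ·h_c·A = 7.79895 × 8.48 × 5.14719 = 340.41 kN.
I_c = πr⁴/4 = π × 1.28⁴/4 = 2.10829 m⁴.
Centre of pressure: y_p = y_c + I_c/(y_c·A) = 8.48 + 2.10829/(8.48 × 5.14719) = 8.48 + 0.0483019 = 8.5283 m along the plane.

h_p = 8.53 m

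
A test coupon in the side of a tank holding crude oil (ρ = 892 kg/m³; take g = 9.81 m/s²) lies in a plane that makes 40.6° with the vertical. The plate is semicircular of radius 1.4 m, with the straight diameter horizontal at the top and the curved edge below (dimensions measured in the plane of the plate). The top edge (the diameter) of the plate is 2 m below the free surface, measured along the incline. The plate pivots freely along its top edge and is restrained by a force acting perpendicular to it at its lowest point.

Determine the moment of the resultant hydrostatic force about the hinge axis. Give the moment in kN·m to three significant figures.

γ = ρg = 892 × 9.81 / 1000 = 8.75052 kN/m³.
The plate makes 40.6° with the vertical, i.e. θ = 90° − 40.6° = 49.4° to the horizontal. Measuring y along the incline from the free-surface line, vertical depth h = y·sinθ with sinθ = 0.759271.
The centroid of a semicircle lies 4r/(3π) = 0.594178 m from the diameter, here below the top edge, so y_c = 2 + 0.594178 = 2.59418 m and h_c = 2.59418 × 0.759271 = 1.96969 m.
A = πr²/2 = π × 1.4²/2 = 3.07876 m².
Resultant F = γ·h_c·A = 8.75052 × 1.96969 × 3.07876 = 53.0649 kN.
I_c = (π/8 − 8/(9π))·r⁴ = 0.109757 × 1.4⁴ = 0.421642 m⁴.
Centre of pressure: y_p = y_c + I_c/(y_c·A) = 2.59418 + 0.421642/(2.59418 × 3.07876) = 2.59418 + 0.052792 = 2.64697 m along the plane.
The resultant acts 0.594178 + 0.052792 = 0.64697 m (along the plate) below the hinge at the top edge, so the moment about the hinge is M = F × 0.64697 = 53.0649 × 0.64697 = 34.3314 kN·m.

M ≈ 34.3 kN·m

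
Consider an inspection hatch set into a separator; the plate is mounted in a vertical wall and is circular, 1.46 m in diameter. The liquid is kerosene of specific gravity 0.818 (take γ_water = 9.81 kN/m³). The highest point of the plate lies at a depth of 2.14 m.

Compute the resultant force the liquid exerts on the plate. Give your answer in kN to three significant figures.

F ≈ 38.6 kN

γ = 0.818 × 9.81 = 8.02458 kN/m³.
The centroid is at the centre, 0.73 m below the top of the plate, so the centroid depth is h_c = 2.14 + 0.73 = 2.87 m.
A = π(0.73)² = 1.67415 m².
Resultant F = γ·h_c·A = 8.02458 × 2.87 × 1.67415 = 38.5566 kN.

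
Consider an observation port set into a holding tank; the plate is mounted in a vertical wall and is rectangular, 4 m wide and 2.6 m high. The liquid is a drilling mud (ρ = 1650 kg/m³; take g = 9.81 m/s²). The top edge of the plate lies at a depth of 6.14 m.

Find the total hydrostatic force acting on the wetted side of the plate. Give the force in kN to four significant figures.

F ≈ 1252 kN

γ = ρg = 1650 × 9.81 / 1000 = 16.1865 kN/m³.
The centroid lies 2.6/2 = 1.3 m below the top edge, so the centroid depth is h_c = 6.14 + 1.3 = 7.44 m.
A = 4 × 2.6 = 10.4 m².
Resultant F = γ·h_c·A = 16.1865 × 7.44 × 10.4 = 1252.45 kN.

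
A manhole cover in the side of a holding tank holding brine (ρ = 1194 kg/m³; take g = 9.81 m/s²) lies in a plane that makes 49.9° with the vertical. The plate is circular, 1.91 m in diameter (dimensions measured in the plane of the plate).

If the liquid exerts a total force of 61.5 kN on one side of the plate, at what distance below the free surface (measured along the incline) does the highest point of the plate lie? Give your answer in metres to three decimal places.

γ = ρg = 1194 × 9.81 / 1000 = 11.71314 kN/m³.
A = π(0.955)² = 2.86521 m².
From F = γ·h_c·A, the centroid depth is h_c = 61.5/(11.71314 × 2.86521) = 1.83251 m.
The plate makes 49.9° with the vertical, i.e. θ = 90° − 49.9° = 40.1° to the horizontal. Measuring y along the incline from the free-surface line, vertical depth h = y·sinθ with sinθ = 0.644124.
Along the incline, y_c = h_c/sinθ = 1.83251/0.644124 = 2.84496 m.
The centroid is at the centre, 0.955 m below the top of the plate, so the highest point sits at y_top = 2.84496 − 0.955 = 1.88996 m along the incline.

y_top ≈ 1.890 m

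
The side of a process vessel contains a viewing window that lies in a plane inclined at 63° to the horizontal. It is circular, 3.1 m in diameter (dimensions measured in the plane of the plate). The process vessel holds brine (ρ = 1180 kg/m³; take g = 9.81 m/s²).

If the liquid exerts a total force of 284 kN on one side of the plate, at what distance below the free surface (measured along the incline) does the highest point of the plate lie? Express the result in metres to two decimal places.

γ = ρg = 1180 × 9.81 / 1000 = 11.5758 kN/m³.
A = π(1.55)² = 7.54768 m².
From F = γ·h_c·A, the centroid depth is h_c = 284/(11.5758 × 7.54768) = 3.25053 m.
Let θ = 63° be the plate's angle to the horizontal; measure y along the incline from where the plane meets the free surface. Vertical depth h = y·sinθ with sinθ = 0.891007.
Along the incline, y_c = h_c/sinθ = 3.25053/0.891007 = 3.64815 m.
The centroid is at the centre, 1.55 m below the top of the plate, so the highest point sits at y_top = 3.64815 − 1.55 = 2.09815 m along the incline.

y_top ≈ 2.10 m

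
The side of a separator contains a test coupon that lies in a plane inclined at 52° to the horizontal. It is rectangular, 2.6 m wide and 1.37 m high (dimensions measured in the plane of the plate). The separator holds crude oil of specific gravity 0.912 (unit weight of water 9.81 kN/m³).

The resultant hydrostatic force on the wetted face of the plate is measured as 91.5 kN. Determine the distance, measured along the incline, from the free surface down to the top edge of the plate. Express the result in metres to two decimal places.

γ = 0.912 × 9.81 = 8.94672 kN/m³.
A = 2.6 × 1.37 = 3.562 m².
From F = γ·h_c·A, the centroid depth is h_c = 91.5/(8.94672 × 3.562) = 2.8712 m.
Let θ = 52° be the plate's angle to the horizontal; measure y along the incline from where the plane meets the free surface. Vertical depth h = y·sinθ with sinθ = 0.788011.
Along the incline, y_c = h_c/sinθ = 2.8712/0.788011 = 3.6436 m.
The centroid lies 1.37/2 = 0.685 m below the top edge, so the top edge sits at y_top = 3.6436 − 0.685 = 2.9586 m along the incline.

y_top ≈ 2.96 m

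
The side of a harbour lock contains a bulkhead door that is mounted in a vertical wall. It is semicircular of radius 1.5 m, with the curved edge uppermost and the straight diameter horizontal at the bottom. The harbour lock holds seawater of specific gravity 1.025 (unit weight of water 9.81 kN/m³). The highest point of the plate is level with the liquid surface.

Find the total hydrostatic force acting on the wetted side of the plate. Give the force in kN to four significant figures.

F ≈ 30.68 kN

γ = 1.025 × 9.81 = 10.05525 kN/m³.
The centroid lies 4r/(3π) = 0.63662 m above the diameter, so r − 4r/(3π) = 1.5 − 0.63662 = 0.86338 m below the topmost point, so the centroid depth is h_c = 0.86338 m.
A = πr²/2 = π × 1.5²/2 = 3.53429 m².
Resultant F = γ·h_c·A = 10.05525 × 0.86338 × 3.53429 = 30.6829 kN.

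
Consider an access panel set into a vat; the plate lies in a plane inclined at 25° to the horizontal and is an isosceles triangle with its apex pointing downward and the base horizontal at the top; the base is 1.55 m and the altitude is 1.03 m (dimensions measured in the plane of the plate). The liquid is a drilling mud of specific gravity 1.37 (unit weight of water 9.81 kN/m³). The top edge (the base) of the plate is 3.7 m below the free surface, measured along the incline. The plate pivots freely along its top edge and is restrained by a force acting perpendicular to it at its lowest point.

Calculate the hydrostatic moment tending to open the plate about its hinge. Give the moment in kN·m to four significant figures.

M ≈ 6.561 kN·m

γ = 1.37 × 9.81 = 13.4397 kN/m³.
Let θ = 25° be the plate's angle to the horizontal; measure y along the incline from where the plane meets the free surface. Vertical depth h = y·sinθ with sinθ = 0.422618.
With the apex down, the centroid sits h/3 = 1.03/3 = 0.343333 m below the base (the top edge), so y_c = 3.7 + 0.343333 = 4.04333 m and h_c = 4.04333 × 0.422618 = 1.70878 m.
A = ½ × 1.55 × 1.03 = 0.79825 m².
Resultant F = γ·h_c·A = 13.4397 × 1.70878 × 0.79825 = 18.3322 kN.
I_c = b·h³/36 = 1.55 × 1.03³/36 = 0.047048 m⁴.
Centre of pressure: y_p = y_c + I_c/(y_c·A) = 4.04333 + 0.047048/(4.04333 × 0.79825) = 4.04333 + 0.0145768 = 4.05791 m along the plane.
The resultant acts 0.343333 + 0.0145768 = 0.35791 m (along the plate) below the hinge at the top edge, so the moment about the hinge is M = F × 0.35791 = 18.3322 × 0.35791 = 6.56128 kN·m.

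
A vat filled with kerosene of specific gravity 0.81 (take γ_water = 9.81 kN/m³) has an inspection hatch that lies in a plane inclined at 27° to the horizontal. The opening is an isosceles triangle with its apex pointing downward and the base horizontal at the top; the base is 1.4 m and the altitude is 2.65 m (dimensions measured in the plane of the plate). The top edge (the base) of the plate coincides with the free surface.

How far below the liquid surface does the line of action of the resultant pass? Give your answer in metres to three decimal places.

h_p = 0.602 m

γ = 0.81 × 9.81 = 7.9461 kN/m³.
Let θ = 27° be the plate's angle to the horizontal; measure y along the incline from where the plane meets the free surface. Vertical depth h = y·sinθ with sinθ = 0.453990.
With the apex down, the centroid sits h/3 = 2.65/3 = 0.883333 m below the base (the top edge), so y_c = 0.883333 m and h_c = 0.883333 × 0.453990 = 0.401024 m.
A = ½ × 1.4 × 2.65 = 1.855 m².
Resultant F = γ·h_c·A = 7.9461 × 0.401024 × 1.855 = 5.9111 kN.
I_c = b·h³/36 = 1.4 × 2.65³/36 = 0.723708 m⁴.
Centre of pressure: y_p = y_c + I_c/(y_c·A) = 0.883333 + 0.723708/(0.883333 × 1.855) = 0.883333 + 0.441667 = 1.325 m along the plane.
Vertically, h_p = y_p·sinθ = 1.325 × 0.453990 = 0.601537 m.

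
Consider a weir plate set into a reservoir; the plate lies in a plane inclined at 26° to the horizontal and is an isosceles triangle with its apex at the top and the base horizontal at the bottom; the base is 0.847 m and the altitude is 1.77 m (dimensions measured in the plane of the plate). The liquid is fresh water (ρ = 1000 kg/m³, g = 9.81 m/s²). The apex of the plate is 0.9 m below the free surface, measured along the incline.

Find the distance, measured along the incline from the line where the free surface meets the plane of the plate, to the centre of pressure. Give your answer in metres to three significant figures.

y_p = 2.16 m

γ = ρg = 1000 × 9.81 = 9810 N/m³ = 9.81 kN/m³.
Let θ = 26° be the plate's angle to the horizontal; measure y along the incline from where the plane meets the free surface. Vertical depth h = y·sinθ with sinθ = 0.438371.
With the apex up, the centroid sits 2h/3 = 2 × 1.77/3 = 1.18 m below the apex, so y_c = 0.9 + 1.18 = 2.08 m and h_c = 2.08 × 0.438371 = 0.911812 m.
A = ½ × 0.847 × 1.77 = 0.749595 m².
Resultant F = γ·h_c·A = 9.81 × 0.911812 × 0.749595 = 6.70503 kN.
I_c = b·h³/36 = 0.847 × 1.77³/36 = 0.130467 m⁴.
Centre of pressure: y_p = y_c + I_c/(y_c·A) = 2.08 + 0.130467/(2.08 × 0.749595) = 2.08 + 0.0836779 = 2.16368 m along the plane.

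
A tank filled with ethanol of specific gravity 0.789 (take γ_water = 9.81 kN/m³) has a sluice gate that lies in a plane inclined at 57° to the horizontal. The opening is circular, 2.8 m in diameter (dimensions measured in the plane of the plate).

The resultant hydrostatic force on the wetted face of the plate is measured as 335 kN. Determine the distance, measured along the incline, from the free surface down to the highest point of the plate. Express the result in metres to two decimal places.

y_top ≈ 6.98 m

γ = 0.789 × 9.81 = 7.74009 kN/m³.
A = π(1.4)² = 6.15752 m².
From F = γ·h_c·A, the centroid depth is h_c = 335/(7.74009 × 6.15752) = 7.02899 m.
Let θ = 57° be the plate's angle to the horizontal; measure y along the incline from where the plane meets the free surface. Vertical depth h = y·sinθ with sinθ = 0.838671.
Along the incline, y_c = h_c/sinθ = 7.02899/0.838671 = 8.38111 m.
The centroid is at the centre, 1.4 m below the top of the plate, so the highest point sits at y_top = 8.38111 − 1.4 = 6.98111 m along the incline.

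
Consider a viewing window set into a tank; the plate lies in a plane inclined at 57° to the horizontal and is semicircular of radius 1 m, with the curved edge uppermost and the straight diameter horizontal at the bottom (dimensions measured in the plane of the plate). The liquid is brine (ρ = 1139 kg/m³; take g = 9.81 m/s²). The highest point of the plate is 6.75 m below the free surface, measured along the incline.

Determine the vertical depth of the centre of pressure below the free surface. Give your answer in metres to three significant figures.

γ = ρg = 1139 × 9.81 / 1000 = 11.17359 kN/m³.
Let θ = 57° be the plate's angle to the horizontal; measure y along the incline from where the plane meets the free surface. Vertical depth h = y·sinθ with sinθ = 0.838671.
The centroid lies 4r/(3π) = 0.424413 m above the diameter, so r − 4r/(3π) = 1 − 0.424413 = 0.575587 m below the topmost point, so y_c = 6.75 + 0.575587 = 7.32559 m and h_c = 7.32559 × 0.838671 = 6.14376 m.
A = πr²/2 = π × 1²/2 = 1.5708 m².
Resultant F = γ·h_c·A = 11.17359 × 6.14376 × 1.5708 = 107.832 kN.
I_c = (π/8 − 8/(9π))·r⁴ = 0.109757 × 1⁴ = 0.109757 m⁴.
Centre of pressure: y_p = y_c + I_c/(y_c·A) = 7.32559 + 0.109757/(7.32559 × 1.5708) = 7.32559 + 0.00953825 = 7.33513 m along the plane.
Vertically, h_p = y_p·sinθ = 7.33513 × 0.838671 = 6.15176 m.

h_p = 6.15 m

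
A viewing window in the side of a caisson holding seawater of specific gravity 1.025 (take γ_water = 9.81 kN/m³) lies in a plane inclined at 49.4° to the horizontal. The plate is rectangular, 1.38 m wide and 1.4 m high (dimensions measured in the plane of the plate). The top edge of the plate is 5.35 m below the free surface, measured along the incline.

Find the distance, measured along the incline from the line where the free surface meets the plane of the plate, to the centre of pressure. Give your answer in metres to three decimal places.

y_p = 6.077 m

γ = 1.025 × 9.81 = 10.05525 kN/m³.
Let θ = 49.4° be the plate's angle to the horizontal; measure y along the incline from where the plane meets the free surface. Vertical depth h = y·sinθ with sinθ = 0.759271.
The centroid lies 1.4/2 = 0.7 m below the top edge, so y_c = 5.35 + 0.7 = 6.05 m and h_c = 6.05 × 0.759271 = 4.59359 m.
A = 1.38 × 1.4 = 1.932 m².
Resultant F = γ·h_c·A = 10.05525 × 4.59359 × 1.932 = 89.2385 kN.
I_c = b·h³/12 = 1.38 × 1.4³/12 = 0.31556 m⁴.
Centre of pressure: y_p = y_c + I_c/(y_c·A) = 6.05 + 0.31556/(6.05 × 1.932) = 6.05 + 0.0269972 = 6.077 m along the plane.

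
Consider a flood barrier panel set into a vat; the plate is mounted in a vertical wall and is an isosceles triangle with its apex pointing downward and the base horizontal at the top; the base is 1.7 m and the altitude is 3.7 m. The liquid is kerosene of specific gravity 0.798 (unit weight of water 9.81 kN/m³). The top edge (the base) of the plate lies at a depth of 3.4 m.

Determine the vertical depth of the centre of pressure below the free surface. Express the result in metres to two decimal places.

γ = 0.798 × 9.81 = 7.82838 kN/m³.
With the apex down, the centroid sits h/3 = 3.7/3 = 1.23333 m below the base (the top edge), so the centroid depth is h_c = 3.4 + 1.23333 = 4.63333 m.
A = ½ × 1.7 × 3.7 = 3.145 m².
Resultant F = γ·h_c·A = 7.82838 × 4.63333 × 3.145 = 114.074 kN.
I_c = b·h³/36 = 1.7 × 3.7³/36 = 2.39195 m⁴.
Centre of pressure: y_p = y_c + I_c/(y_c·A) = 4.63333 + 2.39195/(4.63333 × 3.145) = 4.63333 + 0.164149 = 4.79748 m along the plane.

h_p = 4.80 m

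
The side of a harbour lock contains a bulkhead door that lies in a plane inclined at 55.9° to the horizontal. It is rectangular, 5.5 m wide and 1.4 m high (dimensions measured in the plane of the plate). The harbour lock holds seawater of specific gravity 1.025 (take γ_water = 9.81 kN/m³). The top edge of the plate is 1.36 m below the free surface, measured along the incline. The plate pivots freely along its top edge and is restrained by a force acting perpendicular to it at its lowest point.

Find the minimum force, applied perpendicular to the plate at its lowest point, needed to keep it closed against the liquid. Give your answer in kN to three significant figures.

P ≈ 73.5 kN

γ = 1.025 × 9.81 = 10.05525 kN/m³.
Let θ = 55.9° be the plate's angle to the horizontal; measure y along the incline from where the plane meets the free surface. Vertical depth h = y·sinθ with sinθ = 0.828060.
The centroid lies 1.4/2 = 0.7 m below the top edge, so y_c = 1.36 + 0.7 = 2.06 m and h_c = 2.06 × 0.828060 = 1.7058 m.
A = 5.5 × 1.4 = 7.7 m².
Resultant F = γ·h_c·A = 10.05525 × 1.7058 × 7.7 = 132.072 kN.
I_c = b·h³/12 = 5.5 × 1.4³/12 = 1.25767 m⁴.
Centre of pressure: y_p = y_c + I_c/(y_c·A) = 2.06 + 1.25767/(2.06 × 7.7) = 2.06 + 0.0792882 = 2.13929 m along the plane.
The resultant acts 0.7 + 0.0792882 = 0.779288 m (along the plate) below the hinge at the top edge, so the moment about the hinge is M = F × 0.779288 = 132.072 × 0.779288 = 102.922 kN·m.
A normal force at the bottom, 1.4 m from the hinge, must supply this moment: P = 102.922/1.4 = 73.5157 kN.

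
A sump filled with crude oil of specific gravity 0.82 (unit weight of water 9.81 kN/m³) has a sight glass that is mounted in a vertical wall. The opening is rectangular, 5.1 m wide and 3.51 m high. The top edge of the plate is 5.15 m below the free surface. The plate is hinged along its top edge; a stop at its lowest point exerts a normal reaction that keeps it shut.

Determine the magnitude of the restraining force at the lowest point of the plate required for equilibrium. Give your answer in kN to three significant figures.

P ≈ 539 kN

γ = 0.82 × 9.81 = 8.0442 kN/m³.
The centroid lies 3.51/2 = 1.755 m below the top edge, so the centroid depth is h_c = 5.15 + 1.755 = 6.905 m.
A = 5.1 × 3.51 = 17.901 m².
Resultant F = γ·h_c·A = 8.0442 × 6.905 × 17.901 = 994.315 kN.
I_c = b·h³/12 = 5.1 × 3.51³/12 = 18.3785 m⁴.
Centre of pressure: y_p = y_c + I_c/(y_c·A) = 6.905 + 18.3785/(6.905 × 17.901) = 6.905 + 0.148686 = 7.05369 m along the plane.
The resultant acts 1.755 + 0.148686 = 1.90369 m (along the plate) below the hinge at the top edge, so the moment about the hinge is M = F × 1.90369 = 994.315 × 1.90369 = 1892.87 kN·m.
A normal force at the bottom, 3.51 m from the hinge, must supply this moment: P = 1892.87/3.51 = 539.279 kN.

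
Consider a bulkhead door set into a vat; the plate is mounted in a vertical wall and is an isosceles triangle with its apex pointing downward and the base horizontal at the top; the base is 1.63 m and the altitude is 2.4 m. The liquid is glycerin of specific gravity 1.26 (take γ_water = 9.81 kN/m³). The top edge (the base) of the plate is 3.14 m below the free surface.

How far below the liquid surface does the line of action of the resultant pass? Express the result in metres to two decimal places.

h_p = 4.02 m

γ = 1.26 × 9.81 = 12.3606 kN/m³.
With the apex down, the centroid sits h/3 = 2.4/3 = 0.8 m below the base (the top edge), so the centroid depth is h_c = 3.14 + 0.8 = 3.94 m.
A = ½ × 1.63 × 2.4 = 1.956 m².
Resultant F = γ·h_c·A = 12.3606 × 3.94 × 1.956 = 95.2587 kN.
I_c = b·h³/36 = 1.63 × 2.4³/36 = 0.62592 m⁴.
Centre of pressure: y_p = y_c + I_c/(y_c·A) = 3.94 + 0.62592/(3.94 × 1.956) = 3.94 + 0.0812183 = 4.02122 m along the plane.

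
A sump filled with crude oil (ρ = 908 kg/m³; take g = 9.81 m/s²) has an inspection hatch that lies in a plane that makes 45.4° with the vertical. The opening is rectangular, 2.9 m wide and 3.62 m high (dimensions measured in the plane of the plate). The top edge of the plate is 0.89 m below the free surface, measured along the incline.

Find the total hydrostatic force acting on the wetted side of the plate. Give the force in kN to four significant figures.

F ≈ 177.3 kN

γ = ρg = 908 × 9.81 / 1000 = 8.90748 kN/m³.
The plate makes 45.4° with the vertical, i.e. θ = 90° − 45.4° = 44.6° to the horizontal. Measuring y along the incline from the free-surface line, vertical depth h = y·sinθ with sinθ = 0.702153.
The centroid lies 3.62/2 = 1.81 m below the top edge, so y_c = 0.89 + 1.81 = 2.7 m and h_c = 2.7 × 0.702153 = 1.89581 m.
A = 2.9 × 3.62 = 10.498 m².
Resultant F = γ·h_c·A = 8.90748 × 1.89581 × 10.498 = 177.279 kN.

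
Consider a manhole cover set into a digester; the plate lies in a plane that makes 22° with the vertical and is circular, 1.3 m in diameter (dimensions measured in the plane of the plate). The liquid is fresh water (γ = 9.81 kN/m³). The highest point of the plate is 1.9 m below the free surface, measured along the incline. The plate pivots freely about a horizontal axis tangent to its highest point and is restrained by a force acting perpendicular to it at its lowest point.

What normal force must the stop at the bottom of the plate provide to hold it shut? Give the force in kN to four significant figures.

P ≈ 16.37 kN

γ = 9.81 kN/m³.
The plate makes 22° with the vertical, i.e. θ = 90° − 22° = 68° to the horizontal. Measuring y along the incline from the free-surface line, vertical depth h = y·sinθ with sinθ = 0.927184.
The centroid is at the centre, 0.65 m below the top of the plate, so y_c = 1.9 + 0.65 = 2.55 m and h_c = 2.55 × 0.927184 = 2.36432 m.
A = π(0.65)² = 1.32732 m².
Resultant F = γ·h_c·A = 9.81 × 2.36432 × 1.32732 = 30.7858 kN.
I_c = πr⁴/4 = π × 0.65⁴/4 = 0.140198 m⁴.
Centre of pressure: y_p = y_c + I_c/(y_c·A) = 2.55 + 0.140198/(2.55 × 1.32732) = 2.55 + 0.0414215 = 2.59142 m along the plane.
The resultant acts 0.65 + 0.0414215 = 0.691422 m (along the plate) below the hinge at the top edge, so the moment about the hinge is M = F × 0.691422 = 30.7858 × 0.691422 = 21.286 kN·m.
A normal force at the bottom, 1.3 m from the hinge, must supply this moment: P = 21.286/1.3 = 16.3738 kN.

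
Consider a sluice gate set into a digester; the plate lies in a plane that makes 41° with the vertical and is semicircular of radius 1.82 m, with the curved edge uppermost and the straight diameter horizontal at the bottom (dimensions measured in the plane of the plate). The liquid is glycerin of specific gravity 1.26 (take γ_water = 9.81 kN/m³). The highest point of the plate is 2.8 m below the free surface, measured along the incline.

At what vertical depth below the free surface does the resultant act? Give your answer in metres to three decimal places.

γ = 1.26 × 9.81 = 12.3606 kN/m³.
The plate makes 41° with the vertical, i.e. θ = 90° − 41° = 49° to the horizontal. Measuring y along the incline from the free-surface line, vertical depth h = y·sinθ with sinθ = 0.754710.
The centroid lies 4r/(3π) = 0.772432 m above the diameter, so r − 4r/(3π) = 1.82 − 0.772432 = 1.04757 m below the topmost point, so y_c = 2.8 + 1.04757 = 3.84757 m and h_c = 3.84757 × 0.754710 = 2.9038 m.
A = πr²/2 = π × 1.82²/2 = 5.20311 m².
Resultant F = γ·h_c·A = 12.3606 × 2.9038 × 5.20311 = 186.754 kN.
I_c = (π/8 − 8/(9π))·r⁴ = 0.109757 × 1.82⁴ = 1.20425 m⁴.
Centre of pressure: y_p = y_c + I_c/(y_c·A) = 3.84757 + 1.20425/(3.84757 × 5.20311) = 3.84757 + 0.0601544 = 3.90772 m along the plane.
Vertically, h_p = y_p·sinθ = 3.90772 × 0.754710 = 2.9492 m.

h_p = 2.949 m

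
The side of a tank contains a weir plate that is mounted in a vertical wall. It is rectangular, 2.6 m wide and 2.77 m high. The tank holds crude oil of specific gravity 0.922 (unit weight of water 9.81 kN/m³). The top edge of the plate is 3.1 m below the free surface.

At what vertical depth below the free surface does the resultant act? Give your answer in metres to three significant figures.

γ = 0.922 × 9.81 = 9.04482 kN/m³.
The centroid lies 2.77/2 = 1.385 m below the top edge, so the centroid depth is h_c = 3.1 + 1.385 = 4.485 m.
A = 2.6 × 2.77 = 7.202 m².
Resultant F = γ·h_c·A = 9.04482 × 4.485 × 7.202 = 292.156 kN.
I_c = b·h³/12 = 2.6 × 2.77³/12 = 4.60502 m⁴.
Centre of pressure: y_p = y_c + I_c/(y_c·A) = 4.485 + 4.60502/(4.485 × 7.202) = 4.485 + 0.142566 = 4.62757 m along the plane.

h_p = 4.63 m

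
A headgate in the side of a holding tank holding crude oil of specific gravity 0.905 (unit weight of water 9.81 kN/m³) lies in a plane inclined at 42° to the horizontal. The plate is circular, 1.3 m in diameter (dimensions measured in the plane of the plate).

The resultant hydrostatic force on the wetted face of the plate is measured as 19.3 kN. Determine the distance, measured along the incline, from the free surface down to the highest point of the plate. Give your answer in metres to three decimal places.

γ = 0.905 × 9.81 = 8.87805 kN/m³.
A = π(0.65)² = 1.32732 m².
From F = γ·h_c·A, the centroid depth is h_c = 19.3/(8.87805 × 1.32732) = 1.63781 m.
Let θ = 42° be the plate's angle to the horizontal; measure y along the incline from where the plane meets the free surface. Vertical depth h = y·sinθ with sinθ = 0.669131.
Along the incline, y_c = h_c/sinθ = 1.63781/0.669131 = 2.44767 m.
The centroid is at the centre, 0.65 m below the top of the plate, so the highest point sits at y_top = 2.44767 − 0.65 = 1.79767 m along the incline.

y_top ≈ 1.798 m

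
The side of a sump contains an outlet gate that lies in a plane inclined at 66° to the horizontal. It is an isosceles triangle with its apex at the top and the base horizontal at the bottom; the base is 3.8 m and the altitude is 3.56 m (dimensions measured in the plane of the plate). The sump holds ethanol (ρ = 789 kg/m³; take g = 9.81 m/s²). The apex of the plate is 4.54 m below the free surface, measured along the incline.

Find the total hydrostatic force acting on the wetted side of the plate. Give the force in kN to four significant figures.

F ≈ 330.6 kN

γ = ρg = 789 × 9.81 / 1000 = 7.74009 kN/m³.
Let θ = 66° be the plate's angle to the horizontal; measure y along the incline from where the plane meets the free surface. Vertical depth h = y·sinθ with sinθ = 0.913545.
With the apex up, the centroid sits 2h/3 = 2 × 3.56/3 = 2.37333 m below the apex, so y_c = 4.54 + 2.37333 = 6.91333 m and h_c = 6.91333 × 0.913545 = 6.31564 m.
A = ½ × 3.8 × 3.56 = 6.764 m².
Resultant F = γ·h_c·A = 7.74009 × 6.31564 × 6.764 = 330.649 kN.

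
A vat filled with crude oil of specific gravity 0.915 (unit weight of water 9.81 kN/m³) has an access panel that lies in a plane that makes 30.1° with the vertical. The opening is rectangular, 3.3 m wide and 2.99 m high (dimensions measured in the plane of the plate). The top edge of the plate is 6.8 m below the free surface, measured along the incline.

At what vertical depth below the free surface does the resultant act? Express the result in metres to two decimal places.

h_p = 7.25 m

γ = 0.915 × 9.81 = 8.97615 kN/m³.
The plate makes 30.1° with the vertical, i.e. θ = 90° − 30.1° = 59.9° to the horizontal. Measuring y along the incline from the free-surface line, vertical depth h = y·sinθ with sinθ = 0.865151.
The centroid lies 2.99/2 = 1.495 m below the top edge, so y_c = 6.8 + 1.495 = 8.295 m and h_c = 8.295 × 0.865151 = 7.17643 m.
A = 3.3 × 2.99 = 9.867 m².
Resultant F = γ·h_c·A = 8.97615 × 7.17643 × 9.867 = 635.6 kN.
I_c = b·h³/12 = 3.3 × 2.99³/12 = 7.351 m⁴.
Centre of pressure: y_p = y_c + I_c/(y_c·A) = 8.295 + 7.351/(8.295 × 9.867) = 8.295 + 0.0898142 = 8.38481 m along the plane.
Vertically, h_p = y_p·sinθ = 8.38481 × 0.865151 = 7.25413 m.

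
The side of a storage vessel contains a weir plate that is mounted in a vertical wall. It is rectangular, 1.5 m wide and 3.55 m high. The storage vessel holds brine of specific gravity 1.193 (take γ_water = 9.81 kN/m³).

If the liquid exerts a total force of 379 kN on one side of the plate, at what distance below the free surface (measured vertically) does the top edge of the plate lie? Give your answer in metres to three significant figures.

γ = 1.193 × 9.81 = 11.70333 kN/m³.
A = 1.5 × 3.55 = 5.325 m².
From F = γ·h_c·A, the centroid depth is h_c = 379/(11.70333 × 5.325) = 6.08149 m.
The centroid lies 3.55/2 = 1.775 m below the top edge, so the top edge sits at h_top = 6.08149 − 1.775 = 4.30649 m below the surface.

d_top ≈ 4.31 m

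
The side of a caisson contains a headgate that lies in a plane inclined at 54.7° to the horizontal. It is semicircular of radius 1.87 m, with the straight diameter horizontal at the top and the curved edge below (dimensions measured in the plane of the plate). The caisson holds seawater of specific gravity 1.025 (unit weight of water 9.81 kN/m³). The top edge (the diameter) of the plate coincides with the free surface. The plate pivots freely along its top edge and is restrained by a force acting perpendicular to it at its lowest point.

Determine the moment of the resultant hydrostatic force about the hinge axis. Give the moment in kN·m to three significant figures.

M ≈ 39.4 kN·m

γ = 1.025 × 9.81 = 10.05525 kN/m³.
Let θ = 54.7° be the plate's angle to the horizontal; measure y along the incline from where the plane meets the free surface. Vertical depth h = y·sinθ with sinθ = 0.816138.
The centroid of a semicircle lies 4r/(3π) = 0.793653 m from the diameter, here below the top edge, so y_c = 0.793653 m and h_c = 0.793653 × 0.816138 = 0.64773 m.
A = πr²/2 = π × 1.87²/2 = 5.49292 m².
Resultant F = γ·h_c·A = 10.05525 × 0.64773 × 5.49292 = 35.7759 kN.
I_c = (π/8 − 8/(9π))·r⁴ = 0.109757 × 1.87⁴ = 1.34214 m⁴.
Centre of pressure: y_p = y_c + I_c/(y_c·A) = 0.793653 + 1.34214/(0.793653 × 5.49292) = 0.793653 + 0.307868 = 1.10152 m along the plane.
The resultant acts 0.793653 + 0.307868 = 1.10152 m (along the plate) below the hinge at the top edge, so the moment about the hinge is M = F × 1.10152 = 35.7759 × 1.10152 = 39.4079 kN·m.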